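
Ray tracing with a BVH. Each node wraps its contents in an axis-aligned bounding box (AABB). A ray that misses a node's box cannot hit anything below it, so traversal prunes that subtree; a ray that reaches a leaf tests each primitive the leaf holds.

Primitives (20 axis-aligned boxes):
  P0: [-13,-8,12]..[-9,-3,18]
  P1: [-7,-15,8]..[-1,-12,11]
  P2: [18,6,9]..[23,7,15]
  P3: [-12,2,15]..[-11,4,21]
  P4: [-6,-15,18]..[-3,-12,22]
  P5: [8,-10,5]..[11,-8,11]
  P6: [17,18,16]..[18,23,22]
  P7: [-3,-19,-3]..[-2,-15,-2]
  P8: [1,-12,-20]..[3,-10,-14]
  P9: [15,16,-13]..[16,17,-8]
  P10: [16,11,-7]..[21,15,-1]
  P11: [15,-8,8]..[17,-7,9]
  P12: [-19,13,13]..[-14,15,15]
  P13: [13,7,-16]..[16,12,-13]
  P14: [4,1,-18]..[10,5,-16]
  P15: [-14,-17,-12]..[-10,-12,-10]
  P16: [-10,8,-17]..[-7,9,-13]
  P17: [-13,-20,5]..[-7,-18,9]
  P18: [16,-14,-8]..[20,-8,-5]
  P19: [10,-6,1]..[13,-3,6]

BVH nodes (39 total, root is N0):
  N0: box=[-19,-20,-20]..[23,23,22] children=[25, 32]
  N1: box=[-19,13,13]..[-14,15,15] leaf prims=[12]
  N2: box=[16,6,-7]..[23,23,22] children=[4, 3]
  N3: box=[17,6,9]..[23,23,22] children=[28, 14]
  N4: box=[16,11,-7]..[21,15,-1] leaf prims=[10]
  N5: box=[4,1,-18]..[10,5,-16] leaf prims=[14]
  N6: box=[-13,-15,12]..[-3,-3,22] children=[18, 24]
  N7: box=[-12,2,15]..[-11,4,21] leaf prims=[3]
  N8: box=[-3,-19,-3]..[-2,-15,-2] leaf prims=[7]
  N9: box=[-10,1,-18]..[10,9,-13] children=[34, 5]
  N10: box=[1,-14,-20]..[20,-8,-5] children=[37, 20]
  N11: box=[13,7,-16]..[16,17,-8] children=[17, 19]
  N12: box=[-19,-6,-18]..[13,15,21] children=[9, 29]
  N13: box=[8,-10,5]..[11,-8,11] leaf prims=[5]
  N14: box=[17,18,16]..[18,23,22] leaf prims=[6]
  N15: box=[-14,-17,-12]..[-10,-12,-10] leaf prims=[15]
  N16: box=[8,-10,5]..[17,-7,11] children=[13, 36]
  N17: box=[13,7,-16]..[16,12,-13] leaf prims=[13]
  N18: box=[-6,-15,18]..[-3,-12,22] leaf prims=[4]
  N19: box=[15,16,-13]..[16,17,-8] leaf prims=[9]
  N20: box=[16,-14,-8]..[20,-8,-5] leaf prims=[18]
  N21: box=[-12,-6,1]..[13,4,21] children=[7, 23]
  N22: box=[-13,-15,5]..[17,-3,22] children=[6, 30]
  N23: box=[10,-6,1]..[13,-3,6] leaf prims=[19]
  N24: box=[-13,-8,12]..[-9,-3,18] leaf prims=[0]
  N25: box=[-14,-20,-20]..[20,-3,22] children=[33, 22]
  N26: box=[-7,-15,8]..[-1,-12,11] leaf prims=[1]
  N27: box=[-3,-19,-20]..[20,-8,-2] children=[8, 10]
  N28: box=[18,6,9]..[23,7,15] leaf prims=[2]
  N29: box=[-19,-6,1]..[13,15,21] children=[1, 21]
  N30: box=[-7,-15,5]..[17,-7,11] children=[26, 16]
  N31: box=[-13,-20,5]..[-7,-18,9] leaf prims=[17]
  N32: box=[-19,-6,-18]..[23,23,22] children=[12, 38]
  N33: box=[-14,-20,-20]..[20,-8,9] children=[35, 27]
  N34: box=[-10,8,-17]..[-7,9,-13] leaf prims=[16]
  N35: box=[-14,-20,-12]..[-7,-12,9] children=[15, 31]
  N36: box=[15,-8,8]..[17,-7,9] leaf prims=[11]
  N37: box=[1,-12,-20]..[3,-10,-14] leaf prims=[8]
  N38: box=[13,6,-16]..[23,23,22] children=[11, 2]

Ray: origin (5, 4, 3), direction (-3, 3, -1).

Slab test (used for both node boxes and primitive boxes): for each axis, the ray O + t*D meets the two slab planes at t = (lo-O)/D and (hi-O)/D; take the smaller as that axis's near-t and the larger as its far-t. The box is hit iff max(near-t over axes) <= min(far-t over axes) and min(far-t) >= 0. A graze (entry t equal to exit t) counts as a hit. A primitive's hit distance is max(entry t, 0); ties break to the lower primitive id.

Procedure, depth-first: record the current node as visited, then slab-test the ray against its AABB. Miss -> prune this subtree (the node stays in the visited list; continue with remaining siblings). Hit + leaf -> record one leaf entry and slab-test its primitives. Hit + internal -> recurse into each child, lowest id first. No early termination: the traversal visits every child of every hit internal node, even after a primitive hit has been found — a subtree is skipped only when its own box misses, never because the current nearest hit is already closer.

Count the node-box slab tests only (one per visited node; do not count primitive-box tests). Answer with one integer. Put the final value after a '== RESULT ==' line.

Walk:
N0 x:[-6,8] y:[-8,19/3] z:[-19,23] -> hit [-6,19/3], descend [25, 32]
  N25 x:[-5,19/3] y:[-8,-7/3] z:[-19,23] -> miss, prune
  N32 x:[-6,8] y:[-10/3,19/3] z:[-19,21] -> hit [-10/3,19/3], descend [12, 38]
    N12 x:[-8/3,8] y:[-10/3,11/3] z:[-18,21] -> hit [-8/3,11/3], descend [9, 29]
      N9 x:[-5/3,5] y:[-1,5/3] z:[16,21] -> miss, prune
      N29 x:[-8/3,8] y:[-10/3,11/3] z:[-18,2] -> hit [-8/3,2], descend [1, 21]
        N1 x:[19/3,8] y:[3,11/3] z:[-12,-10] -> miss, prune
        N21 x:[-8/3,17/3] y:[-10/3,0] z:[-18,2] -> hit [-8/3,0], descend [7, 23]
          N7 x:[16/3,17/3] y:[-2/3,0] z:[-18,-12] -> miss, prune
          N23 x:[-8/3,-5/3] y:[-10/3,-7/3] z:[-3,2] -> miss, prune
    N38 x:[-6,-8/3] y:[2/3,19/3] z:[-19,19] -> miss, prune

Summary -> nodes [0, 25, 32, 12, 9, 29, 1, 21, 7, 23, 38]; box-tests=11; leaf-entries=0; first=miss

== RESULT ==
11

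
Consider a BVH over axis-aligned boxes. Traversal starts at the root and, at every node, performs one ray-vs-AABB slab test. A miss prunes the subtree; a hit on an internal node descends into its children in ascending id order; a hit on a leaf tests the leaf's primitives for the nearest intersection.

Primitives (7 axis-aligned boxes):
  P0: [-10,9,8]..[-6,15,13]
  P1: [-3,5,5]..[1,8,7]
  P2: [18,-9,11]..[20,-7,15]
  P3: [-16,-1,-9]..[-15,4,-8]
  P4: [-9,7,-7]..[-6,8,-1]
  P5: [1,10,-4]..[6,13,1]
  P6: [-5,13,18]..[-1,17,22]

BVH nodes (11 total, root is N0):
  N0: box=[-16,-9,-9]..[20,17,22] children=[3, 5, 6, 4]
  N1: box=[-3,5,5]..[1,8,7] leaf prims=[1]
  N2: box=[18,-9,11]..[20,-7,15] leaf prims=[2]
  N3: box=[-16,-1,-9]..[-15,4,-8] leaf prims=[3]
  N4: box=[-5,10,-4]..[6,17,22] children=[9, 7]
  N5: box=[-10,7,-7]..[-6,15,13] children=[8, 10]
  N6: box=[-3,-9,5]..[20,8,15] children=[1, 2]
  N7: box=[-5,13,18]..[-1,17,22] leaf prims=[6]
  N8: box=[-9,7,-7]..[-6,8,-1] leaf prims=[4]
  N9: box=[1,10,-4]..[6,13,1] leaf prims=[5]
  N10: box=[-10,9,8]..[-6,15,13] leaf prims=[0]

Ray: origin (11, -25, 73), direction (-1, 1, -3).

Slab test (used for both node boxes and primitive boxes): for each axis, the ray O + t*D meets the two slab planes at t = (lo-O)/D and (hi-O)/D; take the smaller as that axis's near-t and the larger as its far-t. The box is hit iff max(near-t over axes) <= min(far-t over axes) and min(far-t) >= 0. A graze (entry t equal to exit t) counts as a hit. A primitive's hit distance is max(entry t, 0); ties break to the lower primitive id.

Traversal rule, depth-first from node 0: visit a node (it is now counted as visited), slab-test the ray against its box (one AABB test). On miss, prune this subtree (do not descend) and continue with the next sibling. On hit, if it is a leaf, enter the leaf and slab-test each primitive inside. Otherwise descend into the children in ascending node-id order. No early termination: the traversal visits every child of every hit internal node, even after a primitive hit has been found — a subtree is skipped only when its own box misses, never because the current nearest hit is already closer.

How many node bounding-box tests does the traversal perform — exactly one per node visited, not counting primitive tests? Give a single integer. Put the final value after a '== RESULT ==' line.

Trace the traversal:
N0 x:[-9,27] y:[16,42] z:[17,82/3] -> hit [17,27], descend [3, 4, 5, 6]
  N3 x:[26,27] y:[24,29] z:[27,82/3] -> hit [27,27] leaf, test {P3@t=27}
  N4 x:[5,16] y:[35,42] z:[17,77/3] -> miss, prune
  N5 x:[17,21] y:[32,40] z:[20,80/3] -> miss, prune
  N6 x:[-9,14] y:[16,33] z:[58/3,68/3] -> miss, prune

Summary -> nodes [0, 3, 4, 5, 6]; box-tests=5; leaf-entries=1; first=P3

== RESULT ==
5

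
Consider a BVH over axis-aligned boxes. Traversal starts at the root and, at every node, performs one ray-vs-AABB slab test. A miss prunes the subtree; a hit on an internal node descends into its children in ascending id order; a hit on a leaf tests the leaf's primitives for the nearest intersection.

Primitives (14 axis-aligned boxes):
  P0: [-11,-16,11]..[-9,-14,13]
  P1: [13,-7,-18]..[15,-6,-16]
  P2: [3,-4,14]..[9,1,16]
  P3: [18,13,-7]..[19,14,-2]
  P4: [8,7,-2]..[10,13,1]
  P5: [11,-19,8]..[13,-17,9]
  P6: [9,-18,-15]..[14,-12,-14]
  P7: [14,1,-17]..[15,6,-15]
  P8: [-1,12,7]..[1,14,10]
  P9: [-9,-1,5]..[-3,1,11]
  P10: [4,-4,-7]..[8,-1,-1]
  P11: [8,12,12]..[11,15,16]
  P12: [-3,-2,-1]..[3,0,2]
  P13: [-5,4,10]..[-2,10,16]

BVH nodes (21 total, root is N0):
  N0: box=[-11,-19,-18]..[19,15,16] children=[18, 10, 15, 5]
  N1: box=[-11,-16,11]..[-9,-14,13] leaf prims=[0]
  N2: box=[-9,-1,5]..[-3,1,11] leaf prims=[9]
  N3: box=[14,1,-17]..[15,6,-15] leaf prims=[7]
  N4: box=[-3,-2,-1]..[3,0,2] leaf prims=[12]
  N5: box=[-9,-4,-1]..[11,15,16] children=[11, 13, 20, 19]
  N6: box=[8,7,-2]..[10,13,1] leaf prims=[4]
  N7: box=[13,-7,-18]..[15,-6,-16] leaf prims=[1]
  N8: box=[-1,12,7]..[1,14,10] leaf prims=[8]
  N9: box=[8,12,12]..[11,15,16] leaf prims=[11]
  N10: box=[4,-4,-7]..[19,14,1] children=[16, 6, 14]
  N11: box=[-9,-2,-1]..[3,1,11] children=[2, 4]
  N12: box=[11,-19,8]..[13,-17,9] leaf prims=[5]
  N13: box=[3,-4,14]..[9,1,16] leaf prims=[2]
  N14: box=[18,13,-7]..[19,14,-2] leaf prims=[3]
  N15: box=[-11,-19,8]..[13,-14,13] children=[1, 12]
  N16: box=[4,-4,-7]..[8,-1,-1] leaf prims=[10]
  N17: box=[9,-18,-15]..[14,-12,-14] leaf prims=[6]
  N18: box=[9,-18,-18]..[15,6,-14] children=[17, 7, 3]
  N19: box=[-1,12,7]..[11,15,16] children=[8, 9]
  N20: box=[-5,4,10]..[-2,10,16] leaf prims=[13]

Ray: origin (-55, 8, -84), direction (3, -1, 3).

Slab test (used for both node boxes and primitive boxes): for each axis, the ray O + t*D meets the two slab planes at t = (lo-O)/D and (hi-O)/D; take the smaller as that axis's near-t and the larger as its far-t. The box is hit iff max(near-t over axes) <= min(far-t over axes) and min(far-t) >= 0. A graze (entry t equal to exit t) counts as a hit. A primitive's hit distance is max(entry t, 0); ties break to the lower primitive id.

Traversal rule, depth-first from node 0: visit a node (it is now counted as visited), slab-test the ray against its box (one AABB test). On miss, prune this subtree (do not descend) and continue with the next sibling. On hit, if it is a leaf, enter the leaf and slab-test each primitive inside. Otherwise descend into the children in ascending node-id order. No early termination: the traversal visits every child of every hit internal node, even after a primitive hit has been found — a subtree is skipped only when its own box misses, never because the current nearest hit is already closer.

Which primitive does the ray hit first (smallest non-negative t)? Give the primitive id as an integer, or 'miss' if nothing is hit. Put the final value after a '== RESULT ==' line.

Trace the traversal:
N0 x:[44/3,74/3] y:[-7,27] z:[22,100/3] -> hit [22,74/3], descend [5, 10, 15, 18]
  N5 x:[46/3,22] y:[-7,12] z:[83/3,100/3] -> miss, prune
  N10 x:[59/3,74/3] y:[-6,12] z:[77/3,85/3] -> miss, prune
  N15 x:[44/3,68/3] y:[22,27] z:[92/3,97/3] -> miss, prune
  N18 x:[64/3,70/3] y:[2,26] z:[22,70/3] -> hit [22,70/3], descend [3, 7, 17]
    N3 x:[23,70/3] y:[2,7] z:[67/3,23] -> miss, prune
    N7 x:[68/3,70/3] y:[14,15] z:[22,68/3] -> miss, prune
    N17 x:[64/3,23] y:[20,26] z:[23,70/3] -> hit [23,23] leaf, test {P6@t=23}

8 AABB tests over nodes [0, 5, 10, 15, 18, 3, 7, 17]; 1 leaf entered; closest P6.

== RESULT ==
6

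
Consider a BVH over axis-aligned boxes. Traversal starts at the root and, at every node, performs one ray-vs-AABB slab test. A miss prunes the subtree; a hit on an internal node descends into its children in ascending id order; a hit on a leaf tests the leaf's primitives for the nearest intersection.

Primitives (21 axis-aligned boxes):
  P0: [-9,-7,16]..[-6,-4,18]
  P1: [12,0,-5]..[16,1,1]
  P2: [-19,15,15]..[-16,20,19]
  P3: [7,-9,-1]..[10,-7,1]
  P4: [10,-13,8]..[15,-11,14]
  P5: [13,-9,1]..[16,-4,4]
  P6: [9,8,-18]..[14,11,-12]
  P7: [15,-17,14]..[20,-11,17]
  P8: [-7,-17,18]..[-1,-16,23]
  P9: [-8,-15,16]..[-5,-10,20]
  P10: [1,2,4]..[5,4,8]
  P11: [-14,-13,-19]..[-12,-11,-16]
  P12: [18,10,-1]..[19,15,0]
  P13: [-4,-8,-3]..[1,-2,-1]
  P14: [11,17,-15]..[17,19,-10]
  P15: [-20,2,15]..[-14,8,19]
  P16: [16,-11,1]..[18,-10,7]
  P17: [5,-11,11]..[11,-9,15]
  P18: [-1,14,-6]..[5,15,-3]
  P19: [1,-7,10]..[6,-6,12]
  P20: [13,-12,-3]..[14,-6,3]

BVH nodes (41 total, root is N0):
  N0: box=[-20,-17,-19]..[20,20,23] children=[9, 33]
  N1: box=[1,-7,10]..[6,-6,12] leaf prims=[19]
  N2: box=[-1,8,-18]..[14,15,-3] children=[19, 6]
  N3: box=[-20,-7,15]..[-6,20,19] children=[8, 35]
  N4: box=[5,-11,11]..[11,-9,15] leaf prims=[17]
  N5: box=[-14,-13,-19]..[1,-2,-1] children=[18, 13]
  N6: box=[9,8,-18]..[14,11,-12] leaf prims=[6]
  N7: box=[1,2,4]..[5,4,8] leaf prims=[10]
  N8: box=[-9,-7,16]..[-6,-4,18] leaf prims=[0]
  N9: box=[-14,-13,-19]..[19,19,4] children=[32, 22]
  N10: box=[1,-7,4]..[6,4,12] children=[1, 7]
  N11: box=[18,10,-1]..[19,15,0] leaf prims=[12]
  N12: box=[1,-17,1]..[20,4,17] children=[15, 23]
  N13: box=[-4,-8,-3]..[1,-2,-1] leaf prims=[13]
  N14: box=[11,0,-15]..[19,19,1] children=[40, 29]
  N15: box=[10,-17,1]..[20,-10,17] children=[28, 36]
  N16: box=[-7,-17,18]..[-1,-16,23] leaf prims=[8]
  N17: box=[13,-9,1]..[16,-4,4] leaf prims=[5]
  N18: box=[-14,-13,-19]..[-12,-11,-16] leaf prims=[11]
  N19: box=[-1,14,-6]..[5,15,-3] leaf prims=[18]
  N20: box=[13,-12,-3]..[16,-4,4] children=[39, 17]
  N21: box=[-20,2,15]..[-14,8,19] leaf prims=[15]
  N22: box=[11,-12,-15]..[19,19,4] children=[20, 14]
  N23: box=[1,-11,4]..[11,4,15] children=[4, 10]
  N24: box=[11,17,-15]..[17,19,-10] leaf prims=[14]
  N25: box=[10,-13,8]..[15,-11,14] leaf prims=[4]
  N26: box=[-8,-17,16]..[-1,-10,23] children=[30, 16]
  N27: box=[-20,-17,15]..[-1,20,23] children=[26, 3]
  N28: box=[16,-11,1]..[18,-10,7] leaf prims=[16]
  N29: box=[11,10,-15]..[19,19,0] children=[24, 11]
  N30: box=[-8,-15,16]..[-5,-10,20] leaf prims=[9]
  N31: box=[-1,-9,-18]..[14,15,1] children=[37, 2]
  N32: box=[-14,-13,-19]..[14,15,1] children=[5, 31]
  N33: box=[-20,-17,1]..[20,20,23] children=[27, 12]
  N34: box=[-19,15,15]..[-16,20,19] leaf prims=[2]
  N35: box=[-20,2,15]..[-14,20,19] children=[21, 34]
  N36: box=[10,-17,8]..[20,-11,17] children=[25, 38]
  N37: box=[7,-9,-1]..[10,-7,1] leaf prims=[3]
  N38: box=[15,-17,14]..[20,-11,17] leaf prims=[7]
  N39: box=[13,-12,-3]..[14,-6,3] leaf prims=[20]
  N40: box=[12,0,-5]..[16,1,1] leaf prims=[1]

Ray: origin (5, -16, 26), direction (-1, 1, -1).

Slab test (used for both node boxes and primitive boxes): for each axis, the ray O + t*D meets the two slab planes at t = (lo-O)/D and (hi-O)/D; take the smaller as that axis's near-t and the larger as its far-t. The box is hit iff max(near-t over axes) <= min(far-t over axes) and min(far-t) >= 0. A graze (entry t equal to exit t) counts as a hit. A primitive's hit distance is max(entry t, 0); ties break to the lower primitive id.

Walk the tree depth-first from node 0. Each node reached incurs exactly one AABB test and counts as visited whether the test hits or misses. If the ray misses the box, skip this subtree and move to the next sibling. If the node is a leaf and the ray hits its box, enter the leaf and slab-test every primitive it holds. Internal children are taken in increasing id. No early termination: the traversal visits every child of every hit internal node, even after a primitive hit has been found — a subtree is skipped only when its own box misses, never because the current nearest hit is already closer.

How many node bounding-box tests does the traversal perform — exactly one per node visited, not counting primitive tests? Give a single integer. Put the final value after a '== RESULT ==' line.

Trace the traversal:
N0 x:[-15,25] y:[-1,36] z:[3,45] -> hit [3,25], descend [9, 33]
  N9 x:[-14,19] y:[3,35] z:[22,45] -> miss, prune
  N33 x:[-15,25] y:[-1,36] z:[3,25] -> hit [3,25], descend [12, 27]
    N12 x:[-15,4] y:[-1,20] z:[9,25] -> miss, prune
    N27 x:[6,25] y:[-1,36] z:[3,11] -> hit [6,11], descend [3, 26]
      N3 x:[11,25] y:[9,36] z:[7,11] -> hit [11,11], descend [8, 35]
        N8 x:[11,14] y:[9,12] z:[8,10] -> miss, prune
        N35 x:[19,25] y:[18,36] z:[7,11] -> miss, prune
      N26 x:[6,13] y:[-1,6] z:[3,10] -> hit [6,6], descend [16, 30]
        N16 x:[6,12] y:[-1,0] z:[3,8] -> miss, prune
        N30 x:[10,13] y:[1,6] z:[6,10] -> miss, prune

order=[0, 9, 33, 12, 27, 3, 8, 35, 26, 16, 30]  |boxes|=11  |leaves|=0  hit=miss

== RESULT ==
11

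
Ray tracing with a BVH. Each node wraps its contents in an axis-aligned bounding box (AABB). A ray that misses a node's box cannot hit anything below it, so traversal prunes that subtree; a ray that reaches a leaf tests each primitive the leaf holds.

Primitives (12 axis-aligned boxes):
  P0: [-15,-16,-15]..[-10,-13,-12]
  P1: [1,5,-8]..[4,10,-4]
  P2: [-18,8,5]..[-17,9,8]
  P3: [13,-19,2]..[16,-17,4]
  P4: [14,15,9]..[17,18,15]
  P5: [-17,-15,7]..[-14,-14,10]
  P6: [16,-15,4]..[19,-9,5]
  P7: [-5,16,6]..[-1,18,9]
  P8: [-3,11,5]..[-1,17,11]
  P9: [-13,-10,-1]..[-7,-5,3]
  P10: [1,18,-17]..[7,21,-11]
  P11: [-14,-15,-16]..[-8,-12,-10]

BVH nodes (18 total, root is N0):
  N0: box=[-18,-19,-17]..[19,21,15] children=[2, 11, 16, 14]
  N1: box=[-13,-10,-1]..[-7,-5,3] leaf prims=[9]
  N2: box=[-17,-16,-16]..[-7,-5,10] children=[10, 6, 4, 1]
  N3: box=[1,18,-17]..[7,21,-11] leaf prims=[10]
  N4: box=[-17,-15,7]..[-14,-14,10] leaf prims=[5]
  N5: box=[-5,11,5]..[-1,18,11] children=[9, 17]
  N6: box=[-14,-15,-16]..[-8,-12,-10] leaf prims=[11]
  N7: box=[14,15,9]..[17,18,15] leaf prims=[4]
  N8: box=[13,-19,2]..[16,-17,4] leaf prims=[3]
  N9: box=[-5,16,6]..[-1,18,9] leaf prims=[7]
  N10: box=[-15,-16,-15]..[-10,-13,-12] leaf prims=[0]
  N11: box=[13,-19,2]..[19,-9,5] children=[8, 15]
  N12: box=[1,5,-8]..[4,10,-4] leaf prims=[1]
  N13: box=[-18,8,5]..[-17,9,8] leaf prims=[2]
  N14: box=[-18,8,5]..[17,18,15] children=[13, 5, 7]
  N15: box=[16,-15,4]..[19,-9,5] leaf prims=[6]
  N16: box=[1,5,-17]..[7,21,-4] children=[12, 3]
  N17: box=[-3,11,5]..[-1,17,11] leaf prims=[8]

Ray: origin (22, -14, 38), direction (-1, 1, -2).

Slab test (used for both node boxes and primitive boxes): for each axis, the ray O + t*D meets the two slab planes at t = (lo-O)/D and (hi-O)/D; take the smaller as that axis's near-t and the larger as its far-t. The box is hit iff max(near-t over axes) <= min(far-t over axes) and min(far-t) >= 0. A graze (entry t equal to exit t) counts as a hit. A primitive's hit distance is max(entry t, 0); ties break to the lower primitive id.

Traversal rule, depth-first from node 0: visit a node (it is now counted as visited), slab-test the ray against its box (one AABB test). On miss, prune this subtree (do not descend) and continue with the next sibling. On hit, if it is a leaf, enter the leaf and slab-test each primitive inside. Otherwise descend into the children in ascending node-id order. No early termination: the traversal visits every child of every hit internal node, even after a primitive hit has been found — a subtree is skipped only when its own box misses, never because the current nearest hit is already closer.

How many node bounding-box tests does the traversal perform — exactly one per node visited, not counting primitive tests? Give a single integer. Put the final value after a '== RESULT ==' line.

Traverse from the root:
N0 x:[3,40] y:[-5,35] z:[23/2,55/2] -> hit [23/2,55/2], descend [2, 11, 14, 16]
  N2 x:[29,39] y:[-2,9] z:[14,27] -> miss, prune
  N11 x:[3,9] y:[-5,5] z:[33/2,18] -> miss, prune
  N14 x:[5,40] y:[22,32] z:[23/2,33/2] -> miss, prune
  N16 x:[15,21] y:[19,35] z:[21,55/2] -> hit [21,21], descend [3, 12]
    N3 x:[15,21] y:[32,35] z:[49/2,55/2] -> miss, prune
    N12 x:[18,21] y:[19,24] z:[21,23] -> hit [21,21] leaf, test {P1@t=21}

7 AABB tests over nodes [0, 2, 11, 14, 16, 3, 12]; 1 leaf entered; closest P1.

== RESULT ==
7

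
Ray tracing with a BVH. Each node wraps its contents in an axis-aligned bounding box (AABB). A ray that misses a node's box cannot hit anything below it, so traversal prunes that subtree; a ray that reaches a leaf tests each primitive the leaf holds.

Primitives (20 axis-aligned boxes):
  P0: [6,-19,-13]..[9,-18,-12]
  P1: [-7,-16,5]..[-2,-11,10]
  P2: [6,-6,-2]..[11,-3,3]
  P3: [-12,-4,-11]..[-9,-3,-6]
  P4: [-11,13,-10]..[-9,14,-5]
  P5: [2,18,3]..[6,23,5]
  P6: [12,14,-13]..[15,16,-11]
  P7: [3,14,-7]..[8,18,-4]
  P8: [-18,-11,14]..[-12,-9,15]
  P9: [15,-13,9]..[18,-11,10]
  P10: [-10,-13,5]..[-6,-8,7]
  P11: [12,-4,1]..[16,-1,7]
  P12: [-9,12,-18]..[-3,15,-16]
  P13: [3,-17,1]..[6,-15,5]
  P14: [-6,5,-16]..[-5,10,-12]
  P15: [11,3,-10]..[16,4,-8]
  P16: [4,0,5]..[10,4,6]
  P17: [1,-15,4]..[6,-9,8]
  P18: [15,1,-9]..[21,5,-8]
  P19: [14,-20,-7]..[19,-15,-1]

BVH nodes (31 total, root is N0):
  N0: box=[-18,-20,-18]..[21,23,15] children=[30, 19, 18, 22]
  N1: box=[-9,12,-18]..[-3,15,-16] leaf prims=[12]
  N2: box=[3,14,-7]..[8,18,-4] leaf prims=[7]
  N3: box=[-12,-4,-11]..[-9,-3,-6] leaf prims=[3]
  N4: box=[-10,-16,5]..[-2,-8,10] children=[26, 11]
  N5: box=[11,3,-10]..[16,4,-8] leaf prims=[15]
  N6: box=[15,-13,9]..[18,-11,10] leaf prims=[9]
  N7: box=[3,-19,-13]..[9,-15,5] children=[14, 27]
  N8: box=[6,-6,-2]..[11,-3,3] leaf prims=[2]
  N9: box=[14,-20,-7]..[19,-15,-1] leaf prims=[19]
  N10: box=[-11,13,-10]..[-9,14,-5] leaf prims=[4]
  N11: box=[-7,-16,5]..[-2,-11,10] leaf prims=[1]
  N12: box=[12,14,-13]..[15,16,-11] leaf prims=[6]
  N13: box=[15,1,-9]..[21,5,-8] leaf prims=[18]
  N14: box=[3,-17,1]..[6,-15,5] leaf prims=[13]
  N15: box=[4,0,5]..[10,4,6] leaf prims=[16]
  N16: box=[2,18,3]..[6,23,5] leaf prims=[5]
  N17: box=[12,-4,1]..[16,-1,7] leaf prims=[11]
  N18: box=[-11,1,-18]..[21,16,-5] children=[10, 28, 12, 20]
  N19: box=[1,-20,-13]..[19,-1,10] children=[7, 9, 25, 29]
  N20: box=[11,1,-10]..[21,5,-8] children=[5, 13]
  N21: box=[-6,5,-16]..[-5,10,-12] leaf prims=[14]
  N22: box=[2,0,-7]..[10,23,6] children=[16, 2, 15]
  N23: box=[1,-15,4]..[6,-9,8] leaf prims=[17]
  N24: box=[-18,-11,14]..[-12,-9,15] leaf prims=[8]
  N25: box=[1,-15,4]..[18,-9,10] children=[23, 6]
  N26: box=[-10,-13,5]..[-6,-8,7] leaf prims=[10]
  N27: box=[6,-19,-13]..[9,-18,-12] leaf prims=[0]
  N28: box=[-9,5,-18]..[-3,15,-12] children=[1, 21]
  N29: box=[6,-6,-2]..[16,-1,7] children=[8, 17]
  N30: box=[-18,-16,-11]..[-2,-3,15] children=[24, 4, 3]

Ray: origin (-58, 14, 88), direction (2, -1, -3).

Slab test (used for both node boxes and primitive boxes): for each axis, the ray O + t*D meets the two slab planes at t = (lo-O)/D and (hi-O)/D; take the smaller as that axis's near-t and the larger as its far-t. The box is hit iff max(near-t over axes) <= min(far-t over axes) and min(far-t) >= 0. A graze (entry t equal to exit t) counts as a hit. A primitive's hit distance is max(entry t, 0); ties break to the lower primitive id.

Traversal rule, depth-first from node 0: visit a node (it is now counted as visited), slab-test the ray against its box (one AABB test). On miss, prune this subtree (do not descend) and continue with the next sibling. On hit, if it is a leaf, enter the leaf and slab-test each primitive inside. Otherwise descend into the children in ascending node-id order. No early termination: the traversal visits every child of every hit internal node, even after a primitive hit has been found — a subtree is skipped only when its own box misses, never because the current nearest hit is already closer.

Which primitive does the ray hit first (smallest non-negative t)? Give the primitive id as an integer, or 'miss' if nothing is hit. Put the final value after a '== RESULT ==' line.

Trace the traversal:
N0 x:[20,79/2] y:[-9,34] z:[73/3,106/3] -> hit [73/3,34], descend [18, 19, 22, 30]
  N18 x:[47/2,79/2] y:[-2,13] z:[31,106/3] -> miss, prune
  N19 x:[59/2,77/2] y:[15,34] z:[26,101/3] -> hit [59/2,101/3], descend [7, 9, 25, 29]
    N7 x:[61/2,67/2] y:[29,33] z:[83/3,101/3] -> hit [61/2,33], descend [14, 27]
      N14 x:[61/2,32] y:[29,31] z:[83/3,29] -> miss, prune
      N27 x:[32,67/2] y:[32,33] z:[100/3,101/3] -> miss, prune
    N9 x:[36,77/2] y:[29,34] z:[89/3,95/3] -> miss, prune
    N25 x:[59/2,38] y:[23,29] z:[26,28] -> miss, prune
    N29 x:[32,37] y:[15,20] z:[27,30] -> miss, prune
  N22 x:[30,34] y:[-9,14] z:[82/3,95/3] -> miss, prune
  N30 x:[20,28] y:[17,30] z:[73/3,33] -> hit [73/3,28], descend [3, 4, 24]
    N3 x:[23,49/2] y:[17,18] z:[94/3,33] -> miss, prune
    N4 x:[24,28] y:[22,30] z:[26,83/3] -> hit [26,83/3], descend [11, 26]
      N11 x:[51/2,28] y:[25,30] z:[26,83/3] -> hit [26,83/3] leaf, test {P1@t=26}
      N26 x:[24,26] y:[22,27] z:[27,83/3] -> miss, prune
    N24 x:[20,23] y:[23,25] z:[73/3,74/3] -> miss, prune

Summary -> nodes [0, 18, 19, 7, 14, 27, 9, 25, 29, 22, 30, 3, 4, 11, 26, 24]; box-tests=16; leaf-entries=1; first=P1

== RESULT ==
1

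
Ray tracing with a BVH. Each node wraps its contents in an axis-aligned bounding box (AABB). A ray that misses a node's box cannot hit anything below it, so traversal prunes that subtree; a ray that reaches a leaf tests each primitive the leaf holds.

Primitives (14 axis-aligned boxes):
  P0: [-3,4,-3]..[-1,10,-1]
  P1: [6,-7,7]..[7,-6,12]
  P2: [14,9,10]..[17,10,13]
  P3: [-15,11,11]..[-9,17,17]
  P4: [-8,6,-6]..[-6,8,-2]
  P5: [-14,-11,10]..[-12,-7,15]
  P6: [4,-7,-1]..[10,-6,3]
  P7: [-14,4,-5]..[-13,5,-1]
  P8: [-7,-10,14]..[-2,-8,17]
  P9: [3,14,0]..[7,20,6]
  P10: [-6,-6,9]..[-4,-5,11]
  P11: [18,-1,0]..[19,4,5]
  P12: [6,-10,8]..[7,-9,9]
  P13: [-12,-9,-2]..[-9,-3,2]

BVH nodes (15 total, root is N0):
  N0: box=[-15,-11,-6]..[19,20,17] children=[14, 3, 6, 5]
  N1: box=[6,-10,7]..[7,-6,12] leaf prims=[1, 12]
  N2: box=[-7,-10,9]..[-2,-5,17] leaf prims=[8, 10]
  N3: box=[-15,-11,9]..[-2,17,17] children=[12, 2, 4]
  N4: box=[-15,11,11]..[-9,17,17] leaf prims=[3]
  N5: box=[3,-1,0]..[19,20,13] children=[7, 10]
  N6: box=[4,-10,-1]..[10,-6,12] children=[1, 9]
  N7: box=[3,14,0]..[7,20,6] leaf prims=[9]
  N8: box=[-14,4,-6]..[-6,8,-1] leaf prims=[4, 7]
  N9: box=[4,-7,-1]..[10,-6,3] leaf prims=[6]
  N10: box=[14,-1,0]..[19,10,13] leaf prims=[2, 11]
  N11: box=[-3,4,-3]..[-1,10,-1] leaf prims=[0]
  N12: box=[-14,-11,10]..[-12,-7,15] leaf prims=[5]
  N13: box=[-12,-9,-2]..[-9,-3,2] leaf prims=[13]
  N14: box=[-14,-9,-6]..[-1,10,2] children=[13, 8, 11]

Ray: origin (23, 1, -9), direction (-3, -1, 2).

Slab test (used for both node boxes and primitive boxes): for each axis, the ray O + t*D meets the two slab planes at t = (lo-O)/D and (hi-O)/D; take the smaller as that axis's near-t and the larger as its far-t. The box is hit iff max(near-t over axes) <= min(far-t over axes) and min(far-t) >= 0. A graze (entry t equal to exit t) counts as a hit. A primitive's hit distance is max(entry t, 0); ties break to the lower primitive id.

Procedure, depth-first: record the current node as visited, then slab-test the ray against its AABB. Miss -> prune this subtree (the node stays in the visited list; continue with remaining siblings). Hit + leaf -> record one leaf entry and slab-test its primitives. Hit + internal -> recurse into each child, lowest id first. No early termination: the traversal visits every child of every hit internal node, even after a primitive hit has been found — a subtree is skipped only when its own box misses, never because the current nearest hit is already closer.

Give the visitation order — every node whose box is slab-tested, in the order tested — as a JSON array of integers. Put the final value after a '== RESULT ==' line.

Trace the traversal:
N0 x:[4/3,38/3] y:[-19,12] z:[3/2,13] -> hit [3/2,12], descend [3, 5, 6, 14]
  N3 x:[25/3,38/3] y:[-16,12] z:[9,13] -> hit [9,12], descend [2, 4, 12]
    N2 x:[25/3,10] y:[6,11] z:[9,13] -> hit [9,10] leaf, test {P8(miss), P10(miss)}
    N4 x:[32/3,38/3] y:[-16,-10] z:[10,13] -> miss, prune
    N12 x:[35/3,37/3] y:[8,12] z:[19/2,12] -> hit [35/3,12] leaf, test {P5@t=35/3}
  N5 x:[4/3,20/3] y:[-19,2] z:[9/2,11] -> miss, prune
  N6 x:[13/3,19/3] y:[7,11] z:[4,21/2] -> miss, prune
  N14 x:[8,37/3] y:[-9,10] z:[3/2,11/2] -> miss, prune

Visited [0, 3, 2, 4, 12, 5, 6, 14]. Tests: 8 box, 2 leaf. Nearest: P5.

== RESULT ==
[0, 3, 2, 4, 12, 5, 6, 14]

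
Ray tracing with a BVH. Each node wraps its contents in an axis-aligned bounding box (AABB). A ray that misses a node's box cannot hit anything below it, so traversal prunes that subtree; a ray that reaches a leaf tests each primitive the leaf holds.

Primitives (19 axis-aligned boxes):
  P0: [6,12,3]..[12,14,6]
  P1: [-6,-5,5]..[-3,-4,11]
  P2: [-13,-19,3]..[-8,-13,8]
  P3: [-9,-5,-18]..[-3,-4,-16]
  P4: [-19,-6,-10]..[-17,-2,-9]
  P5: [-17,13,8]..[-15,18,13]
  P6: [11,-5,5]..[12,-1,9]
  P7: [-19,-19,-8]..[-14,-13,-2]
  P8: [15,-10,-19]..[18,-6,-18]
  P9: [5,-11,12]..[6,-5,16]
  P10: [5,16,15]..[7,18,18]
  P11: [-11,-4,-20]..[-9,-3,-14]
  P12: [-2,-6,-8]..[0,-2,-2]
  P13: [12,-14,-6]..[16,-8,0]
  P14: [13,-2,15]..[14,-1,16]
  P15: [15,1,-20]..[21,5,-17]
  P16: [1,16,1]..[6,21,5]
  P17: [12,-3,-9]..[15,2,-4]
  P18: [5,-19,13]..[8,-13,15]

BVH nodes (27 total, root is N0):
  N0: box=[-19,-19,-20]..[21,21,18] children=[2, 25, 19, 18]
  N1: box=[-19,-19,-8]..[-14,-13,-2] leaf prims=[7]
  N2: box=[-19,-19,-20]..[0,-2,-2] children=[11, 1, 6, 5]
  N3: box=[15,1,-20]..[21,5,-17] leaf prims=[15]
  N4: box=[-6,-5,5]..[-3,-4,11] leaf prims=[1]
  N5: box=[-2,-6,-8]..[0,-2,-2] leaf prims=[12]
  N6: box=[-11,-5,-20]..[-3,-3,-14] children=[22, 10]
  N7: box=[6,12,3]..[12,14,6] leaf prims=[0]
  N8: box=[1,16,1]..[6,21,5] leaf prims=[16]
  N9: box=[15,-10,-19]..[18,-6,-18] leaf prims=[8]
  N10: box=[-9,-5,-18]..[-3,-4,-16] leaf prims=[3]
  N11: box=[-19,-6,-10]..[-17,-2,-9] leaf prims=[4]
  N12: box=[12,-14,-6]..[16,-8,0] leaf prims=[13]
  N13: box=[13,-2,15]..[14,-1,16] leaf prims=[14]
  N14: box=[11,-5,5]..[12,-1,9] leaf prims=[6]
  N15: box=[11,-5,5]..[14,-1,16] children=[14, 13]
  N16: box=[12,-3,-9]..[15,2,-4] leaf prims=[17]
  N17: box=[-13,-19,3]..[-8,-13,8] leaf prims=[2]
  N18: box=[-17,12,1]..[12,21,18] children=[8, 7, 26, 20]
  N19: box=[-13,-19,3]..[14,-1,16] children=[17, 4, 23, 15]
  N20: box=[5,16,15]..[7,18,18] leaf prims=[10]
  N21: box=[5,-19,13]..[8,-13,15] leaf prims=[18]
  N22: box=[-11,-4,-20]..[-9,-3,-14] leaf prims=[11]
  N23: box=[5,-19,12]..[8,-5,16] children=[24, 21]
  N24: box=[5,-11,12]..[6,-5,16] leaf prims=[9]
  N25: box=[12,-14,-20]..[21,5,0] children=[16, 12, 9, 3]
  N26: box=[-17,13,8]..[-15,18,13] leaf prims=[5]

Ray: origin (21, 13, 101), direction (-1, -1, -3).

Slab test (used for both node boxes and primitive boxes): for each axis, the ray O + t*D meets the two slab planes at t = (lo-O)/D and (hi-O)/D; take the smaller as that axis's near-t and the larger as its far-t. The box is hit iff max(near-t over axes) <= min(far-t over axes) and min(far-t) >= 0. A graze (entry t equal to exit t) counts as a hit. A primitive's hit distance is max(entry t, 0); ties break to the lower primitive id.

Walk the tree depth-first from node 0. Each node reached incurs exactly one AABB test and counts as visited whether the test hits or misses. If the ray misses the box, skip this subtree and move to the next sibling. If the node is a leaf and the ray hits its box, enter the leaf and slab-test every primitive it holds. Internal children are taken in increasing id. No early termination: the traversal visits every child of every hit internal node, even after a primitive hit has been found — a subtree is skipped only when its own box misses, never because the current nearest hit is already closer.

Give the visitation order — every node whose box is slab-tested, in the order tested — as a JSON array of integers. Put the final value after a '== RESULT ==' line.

Traverse from the root:
N0 x:[0,40] y:[-8,32] z:[83/3,121/3] -> hit [83/3,32], descend [2, 18, 19, 25]
  N2 x:[21,40] y:[15,32] z:[103/3,121/3] -> miss, prune
  N18 x:[9,38] y:[-8,1] z:[83/3,100/3] -> miss, prune
  N19 x:[7,34] y:[14,32] z:[85/3,98/3] -> hit [85/3,32], descend [4, 15, 17, 23]
    N4 x:[24,27] y:[17,18] z:[30,32] -> miss, prune
    N15 x:[7,10] y:[14,18] z:[85/3,32] -> miss, prune
    N17 x:[29,34] y:[26,32] z:[31,98/3] -> hit [31,32] leaf, test {P2@t=31}
    N23 x:[13,16] y:[18,32] z:[85/3,89/3] -> miss, prune
  N25 x:[0,9] y:[8,27] z:[101/3,121/3] -> miss, prune

Visited [0, 2, 18, 19, 4, 15, 17, 23, 25]. Tests: 9 box, 1 leaf. Nearest: P2.

== RESULT ==
[0, 2, 18, 19, 4, 15, 17, 23, 25]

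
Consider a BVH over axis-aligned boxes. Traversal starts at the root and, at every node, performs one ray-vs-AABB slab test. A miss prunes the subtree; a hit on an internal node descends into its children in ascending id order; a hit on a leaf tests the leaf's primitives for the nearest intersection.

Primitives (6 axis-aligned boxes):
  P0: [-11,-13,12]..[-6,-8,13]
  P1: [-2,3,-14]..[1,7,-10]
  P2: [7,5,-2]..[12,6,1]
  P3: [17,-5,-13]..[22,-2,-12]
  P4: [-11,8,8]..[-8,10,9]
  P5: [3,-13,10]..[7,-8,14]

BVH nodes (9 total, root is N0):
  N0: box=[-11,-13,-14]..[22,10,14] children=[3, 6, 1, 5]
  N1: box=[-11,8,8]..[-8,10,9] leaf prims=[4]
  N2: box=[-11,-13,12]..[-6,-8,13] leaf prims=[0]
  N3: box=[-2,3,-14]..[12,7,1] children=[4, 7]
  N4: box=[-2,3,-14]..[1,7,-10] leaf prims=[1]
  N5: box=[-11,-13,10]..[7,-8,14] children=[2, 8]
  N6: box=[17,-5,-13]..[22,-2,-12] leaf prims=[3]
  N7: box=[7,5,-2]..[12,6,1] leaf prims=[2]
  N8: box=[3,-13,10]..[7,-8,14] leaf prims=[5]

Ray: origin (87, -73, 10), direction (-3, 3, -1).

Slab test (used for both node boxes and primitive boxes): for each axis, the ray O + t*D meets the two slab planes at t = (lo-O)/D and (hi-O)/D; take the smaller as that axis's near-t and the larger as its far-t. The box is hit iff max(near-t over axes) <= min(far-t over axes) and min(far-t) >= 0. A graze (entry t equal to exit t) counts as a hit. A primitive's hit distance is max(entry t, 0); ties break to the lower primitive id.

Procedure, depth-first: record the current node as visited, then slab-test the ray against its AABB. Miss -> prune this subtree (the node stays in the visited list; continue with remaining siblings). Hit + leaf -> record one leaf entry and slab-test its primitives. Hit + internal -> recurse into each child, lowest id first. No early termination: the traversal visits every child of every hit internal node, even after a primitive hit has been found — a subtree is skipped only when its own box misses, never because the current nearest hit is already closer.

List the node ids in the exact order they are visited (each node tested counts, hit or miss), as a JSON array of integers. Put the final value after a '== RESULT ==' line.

Trace the traversal:
N0 x:[65/3,98/3] y:[20,83/3] z:[-4,24] -> hit [65/3,24], descend [1, 3, 5, 6]
  N1 x:[95/3,98/3] y:[27,83/3] z:[1,2] -> miss, prune
  N3 x:[25,89/3] y:[76/3,80/3] z:[9,24] -> miss, prune
  N5 x:[80/3,98/3] y:[20,65/3] z:[-4,0] -> miss, prune
  N6 x:[65/3,70/3] y:[68/3,71/3] z:[22,23] -> hit [68/3,23] leaf, test {P3@t=68/3}

Visited [0, 1, 3, 5, 6]. Tests: 5 box, 1 leaf. Nearest: P3.

== RESULT ==
[0, 1, 3, 5, 6]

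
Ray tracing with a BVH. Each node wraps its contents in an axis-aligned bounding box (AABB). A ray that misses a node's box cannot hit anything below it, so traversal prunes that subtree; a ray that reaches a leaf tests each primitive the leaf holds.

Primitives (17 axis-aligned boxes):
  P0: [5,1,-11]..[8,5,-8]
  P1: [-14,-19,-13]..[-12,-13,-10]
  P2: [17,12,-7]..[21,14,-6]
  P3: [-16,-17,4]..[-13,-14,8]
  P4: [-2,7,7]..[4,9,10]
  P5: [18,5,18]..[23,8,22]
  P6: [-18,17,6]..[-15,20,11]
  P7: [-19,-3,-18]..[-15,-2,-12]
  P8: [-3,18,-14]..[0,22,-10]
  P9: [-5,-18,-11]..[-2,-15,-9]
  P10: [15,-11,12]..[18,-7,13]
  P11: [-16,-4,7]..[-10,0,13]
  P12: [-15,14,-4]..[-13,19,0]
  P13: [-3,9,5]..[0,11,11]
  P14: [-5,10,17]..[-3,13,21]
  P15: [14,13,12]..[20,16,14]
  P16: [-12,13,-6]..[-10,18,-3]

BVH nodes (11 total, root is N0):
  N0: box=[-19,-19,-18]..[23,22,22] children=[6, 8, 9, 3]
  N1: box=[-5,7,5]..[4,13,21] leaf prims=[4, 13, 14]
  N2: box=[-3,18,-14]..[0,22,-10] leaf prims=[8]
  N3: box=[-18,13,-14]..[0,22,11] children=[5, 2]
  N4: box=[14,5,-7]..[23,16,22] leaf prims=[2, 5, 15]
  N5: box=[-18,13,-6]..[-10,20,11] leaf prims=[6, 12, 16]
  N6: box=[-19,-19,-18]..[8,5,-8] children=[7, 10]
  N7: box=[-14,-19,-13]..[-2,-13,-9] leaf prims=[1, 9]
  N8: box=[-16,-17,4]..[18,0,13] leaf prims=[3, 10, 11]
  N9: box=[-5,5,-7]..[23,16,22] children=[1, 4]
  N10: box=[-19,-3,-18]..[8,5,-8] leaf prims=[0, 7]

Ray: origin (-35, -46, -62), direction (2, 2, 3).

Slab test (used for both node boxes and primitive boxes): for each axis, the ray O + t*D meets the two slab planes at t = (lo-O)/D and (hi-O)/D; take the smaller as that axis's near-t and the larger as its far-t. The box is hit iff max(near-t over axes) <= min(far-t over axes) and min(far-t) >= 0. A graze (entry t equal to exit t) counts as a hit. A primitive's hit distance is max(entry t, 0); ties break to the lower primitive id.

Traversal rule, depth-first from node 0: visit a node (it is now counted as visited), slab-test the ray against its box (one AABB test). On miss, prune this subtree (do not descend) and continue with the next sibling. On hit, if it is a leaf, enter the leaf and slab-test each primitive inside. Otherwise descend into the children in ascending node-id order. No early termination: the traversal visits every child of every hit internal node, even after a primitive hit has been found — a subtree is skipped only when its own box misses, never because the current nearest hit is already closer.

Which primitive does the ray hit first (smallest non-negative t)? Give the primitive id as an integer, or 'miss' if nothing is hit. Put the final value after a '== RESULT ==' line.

Walk:
N0 x:[8,29] y:[27/2,34] z:[44/3,28] -> hit [44/3,28], descend [3, 6, 8, 9]
  N3 x:[17/2,35/2] y:[59/2,34] z:[16,73/3] -> miss, prune
  N6 x:[8,43/2] y:[27/2,51/2] z:[44/3,18] -> hit [44/3,18], descend [7, 10]
    N7 x:[21/2,33/2] y:[27/2,33/2] z:[49/3,53/3] -> hit [49/3,33/2] leaf, test {P1(miss), P9(miss)}
    N10 x:[8,43/2] y:[43/2,51/2] z:[44/3,18] -> miss, prune
  N8 x:[19/2,53/2] y:[29/2,23] z:[22,25] -> hit [22,23] leaf, test {P3(miss), P10(miss), P11(miss)}
  N9 x:[15,29] y:[51/2,31] z:[55/3,28] -> hit [51/2,28], descend [1, 4]
    N1 x:[15,39/2] y:[53/2,59/2] z:[67/3,83/3] -> miss, prune
    N4 x:[49/2,29] y:[51/2,31] z:[55/3,28] -> hit [51/2,28] leaf, test {P2(miss), P5@t=80/3, P15(miss)}

order=[0, 3, 6, 7, 10, 8, 9, 1, 4]  |boxes|=9  |leaves|=3  hit=P5

== RESULT ==
5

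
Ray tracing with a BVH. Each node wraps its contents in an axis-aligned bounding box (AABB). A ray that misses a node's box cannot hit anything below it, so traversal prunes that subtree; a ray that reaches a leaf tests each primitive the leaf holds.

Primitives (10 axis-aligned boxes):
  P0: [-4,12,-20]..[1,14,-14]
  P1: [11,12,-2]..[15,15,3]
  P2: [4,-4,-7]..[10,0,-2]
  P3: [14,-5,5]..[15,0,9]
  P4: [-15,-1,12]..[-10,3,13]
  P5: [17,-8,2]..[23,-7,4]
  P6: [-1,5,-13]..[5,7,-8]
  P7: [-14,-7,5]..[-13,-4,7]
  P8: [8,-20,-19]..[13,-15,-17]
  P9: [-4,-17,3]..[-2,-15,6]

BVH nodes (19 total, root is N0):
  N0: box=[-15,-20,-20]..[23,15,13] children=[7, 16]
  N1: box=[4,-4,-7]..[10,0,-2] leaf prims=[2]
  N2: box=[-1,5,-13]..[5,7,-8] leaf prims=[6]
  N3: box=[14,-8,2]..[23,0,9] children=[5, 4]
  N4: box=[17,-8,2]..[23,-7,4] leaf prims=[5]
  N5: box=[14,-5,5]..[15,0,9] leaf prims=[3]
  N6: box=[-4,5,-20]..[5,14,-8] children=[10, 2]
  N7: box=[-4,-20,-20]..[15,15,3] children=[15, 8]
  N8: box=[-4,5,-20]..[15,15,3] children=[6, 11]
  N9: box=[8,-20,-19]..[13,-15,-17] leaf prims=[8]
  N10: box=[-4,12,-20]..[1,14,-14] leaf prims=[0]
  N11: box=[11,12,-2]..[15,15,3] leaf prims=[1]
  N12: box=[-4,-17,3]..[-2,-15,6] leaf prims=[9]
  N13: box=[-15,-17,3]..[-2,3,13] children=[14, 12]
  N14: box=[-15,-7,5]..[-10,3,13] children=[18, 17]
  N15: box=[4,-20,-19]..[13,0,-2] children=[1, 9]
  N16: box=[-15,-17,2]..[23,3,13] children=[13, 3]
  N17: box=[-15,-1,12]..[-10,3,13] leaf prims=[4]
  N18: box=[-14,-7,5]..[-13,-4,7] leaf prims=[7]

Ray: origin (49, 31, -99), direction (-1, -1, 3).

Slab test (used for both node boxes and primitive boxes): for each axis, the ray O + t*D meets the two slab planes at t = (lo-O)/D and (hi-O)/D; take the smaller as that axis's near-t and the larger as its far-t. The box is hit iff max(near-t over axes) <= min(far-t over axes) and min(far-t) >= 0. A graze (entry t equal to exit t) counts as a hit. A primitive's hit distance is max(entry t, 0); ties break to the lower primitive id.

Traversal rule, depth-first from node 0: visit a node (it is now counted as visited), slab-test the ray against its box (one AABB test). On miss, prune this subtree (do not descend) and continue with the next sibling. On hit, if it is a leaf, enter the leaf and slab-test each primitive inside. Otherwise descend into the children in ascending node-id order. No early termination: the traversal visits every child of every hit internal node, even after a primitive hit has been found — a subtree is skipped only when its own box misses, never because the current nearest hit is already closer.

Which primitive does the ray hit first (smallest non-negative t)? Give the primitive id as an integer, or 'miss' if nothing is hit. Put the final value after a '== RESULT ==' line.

Walk:
N0 x:[26,64] y:[16,51] z:[79/3,112/3] -> hit [79/3,112/3], descend [7, 16]
  N7 x:[34,53] y:[16,51] z:[79/3,34] -> hit [34,34], descend [8, 15]
    N8 x:[34,53] y:[16,26] z:[79/3,34] -> miss, prune
    N15 x:[36,45] y:[31,51] z:[80/3,97/3] -> miss, prune
  N16 x:[26,64] y:[28,48] z:[101/3,112/3] -> hit [101/3,112/3], descend [3, 13]
    N3 x:[26,35] y:[31,39] z:[101/3,36] -> hit [101/3,35], descend [4, 5]
      N4 x:[26,32] y:[38,39] z:[101/3,103/3] -> miss, prune
      N5 x:[34,35] y:[31,36] z:[104/3,36] -> hit [104/3,35] leaf, test {P3@t=104/3}
    N13 x:[51,64] y:[28,48] z:[34,112/3] -> miss, prune

order=[0, 7, 8, 15, 16, 3, 4, 5, 13]  |boxes|=9  |leaves|=1  hit=P3

== RESULT ==
3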